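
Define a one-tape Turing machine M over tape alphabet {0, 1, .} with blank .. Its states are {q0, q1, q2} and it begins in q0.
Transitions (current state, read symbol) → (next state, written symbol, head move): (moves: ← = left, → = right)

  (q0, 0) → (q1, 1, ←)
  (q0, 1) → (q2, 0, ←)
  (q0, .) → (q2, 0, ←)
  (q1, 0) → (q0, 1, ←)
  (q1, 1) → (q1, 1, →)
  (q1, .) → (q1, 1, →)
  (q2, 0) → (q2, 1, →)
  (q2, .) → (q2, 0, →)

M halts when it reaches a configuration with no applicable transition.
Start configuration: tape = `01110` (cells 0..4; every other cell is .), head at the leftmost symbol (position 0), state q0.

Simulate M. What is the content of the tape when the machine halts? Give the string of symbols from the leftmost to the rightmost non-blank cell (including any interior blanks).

q0 | .[0]1110   read 0 → write 1, move ←, go to q1
q1 | [.]11110   read . → write 1, move →, go to q1
q1 | 1[1]1110   read 1 → write 1, move →, go to q1
q1 | 11[1]110   read 1 → write 1, move →, go to q1
q1 | 111[1]10   read 1 → write 1, move →, go to q1
q1 | 1111[1]0   read 1 → write 1, move →, go to q1
q1 | 11111[0]   read 0 → write 1, move ←, go to q0
q0 | 1111[1]1   read 1 → write 0, move ←, go to q2
q2 | 111[1]01
The non-blank tape span at halt is 111101.

111101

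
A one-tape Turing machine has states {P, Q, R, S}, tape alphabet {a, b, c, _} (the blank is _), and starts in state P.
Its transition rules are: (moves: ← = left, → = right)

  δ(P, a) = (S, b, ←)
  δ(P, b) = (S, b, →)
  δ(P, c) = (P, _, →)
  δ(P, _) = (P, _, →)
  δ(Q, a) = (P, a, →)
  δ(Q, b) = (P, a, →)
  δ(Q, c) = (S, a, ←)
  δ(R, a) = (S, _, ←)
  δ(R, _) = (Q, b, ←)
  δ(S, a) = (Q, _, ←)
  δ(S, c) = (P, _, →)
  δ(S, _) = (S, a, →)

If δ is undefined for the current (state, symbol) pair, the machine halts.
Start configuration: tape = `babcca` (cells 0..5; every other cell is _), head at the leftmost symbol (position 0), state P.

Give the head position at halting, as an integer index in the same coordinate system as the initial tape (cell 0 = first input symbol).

P | [b]abcca   read b → write b, move →, go to S
S | b[a]bcca   read a → write _, move ←, go to Q
Q | [b]_bcca   read b → write a, move →, go to P
P | a[_]bcca   read _ → write _, move →, go to P
P | a_[b]cca   read b → write b, move →, go to S
S | a_b[c]ca   read c → write _, move →, go to P
P | a_b_[c]a   read c → write _, move →, go to P
P | a_b__[a]   read a → write b, move ←, go to S
S | a_b_[_]b   read _ → write a, move →, go to S
S | a_b_a[b]
At halt the head is at cell 5.

5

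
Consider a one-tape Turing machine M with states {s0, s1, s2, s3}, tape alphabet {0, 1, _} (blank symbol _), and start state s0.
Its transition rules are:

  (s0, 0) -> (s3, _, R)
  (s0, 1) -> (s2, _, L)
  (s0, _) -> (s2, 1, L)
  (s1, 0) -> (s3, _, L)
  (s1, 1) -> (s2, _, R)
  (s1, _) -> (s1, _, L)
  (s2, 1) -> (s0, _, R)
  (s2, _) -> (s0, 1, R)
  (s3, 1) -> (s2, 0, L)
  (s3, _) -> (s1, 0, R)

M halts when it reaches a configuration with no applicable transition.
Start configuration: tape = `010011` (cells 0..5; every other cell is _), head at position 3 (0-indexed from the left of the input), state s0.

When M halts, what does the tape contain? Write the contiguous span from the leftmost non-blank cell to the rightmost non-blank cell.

010

s0 | 010[0]11__   read 0 → write _, move R, go to s3
s3 | 010_[1]1__   read 1 → write 0, move L, go to s2
s2 | 010[_]01__   read _ → write 1, move R, go to s0
s0 | 0101[0]1__   read 0 → write _, move R, go to s3
s3 | 0101_[1]__   read 1 → write 0, move L, go to s2
s2 | 0101[_]0__   read _ → write 1, move R, go to s0
s0 | 01011[0]__   read 0 → write _, move R, go to s3
s3 | 01011_[_]_   read _ → write 0, move R, go to s1
s1 | 01011_0[_]   read _ → write _, move L, go to s1
s1 | 01011_[0]_   read 0 → write _, move L, go to s3
s3 | 01011[_]__   read _ → write 0, move R, go to s1
s1 | 010110[_]_   read _ → write _, move L, go to s1
s1 | 01011[0]__   read 0 → write _, move L, go to s3
s3 | 0101[1]___   read 1 → write 0, move L, go to s2
s2 | 010[1]0___   read 1 → write _, move R, go to s0
s0 | 010_[0]___   read 0 → write _, move R, go to s3
s3 | 010__[_]__   read _ → write 0, move R, go to s1
s1 | 010__0[_]_   read _ → write _, move L, go to s1
s1 | 010__[0]__   read 0 → write _, move L, go to s3
s3 | 010_[_]___   read _ → write 0, move R, go to s1
s1 | 010_0[_]__   read _ → write _, move L, go to s1
s1 | 010_[0]___   read 0 → write _, move L, go to s3
s3 | 010[_]____   read _ → write 0, move R, go to s1
s1 | 0100[_]___   read _ → write _, move L, go to s1
s1 | 010[0]____   read 0 → write _, move L, go to s3
s3 | 01[0]_____
The non-blank tape span at halt is 010.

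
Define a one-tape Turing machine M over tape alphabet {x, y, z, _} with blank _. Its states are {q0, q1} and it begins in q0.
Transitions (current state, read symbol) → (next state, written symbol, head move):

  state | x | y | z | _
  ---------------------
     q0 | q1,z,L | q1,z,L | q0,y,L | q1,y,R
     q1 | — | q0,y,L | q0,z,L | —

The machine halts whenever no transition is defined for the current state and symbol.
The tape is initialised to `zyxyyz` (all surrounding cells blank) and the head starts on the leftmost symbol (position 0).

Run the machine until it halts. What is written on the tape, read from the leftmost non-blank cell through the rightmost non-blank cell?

state=q0 head=0 tape=__[z]yxyyz   (q0,z)→(q0,y,L)
state=q0 head=-1 tape=_[_]yyxyyz   (q0,_)→(q1,y,R)
state=q1 head=0 tape=_y[y]yxyyz   (q1,y)→(q0,y,L)
state=q0 head=-1 tape=_[y]yyxyyz   (q0,y)→(q1,z,L)
state=q1 head=-2 tape=[_]zyyxyyz
The non-blank tape span at halt is zyyxyyz.

zyyxyyz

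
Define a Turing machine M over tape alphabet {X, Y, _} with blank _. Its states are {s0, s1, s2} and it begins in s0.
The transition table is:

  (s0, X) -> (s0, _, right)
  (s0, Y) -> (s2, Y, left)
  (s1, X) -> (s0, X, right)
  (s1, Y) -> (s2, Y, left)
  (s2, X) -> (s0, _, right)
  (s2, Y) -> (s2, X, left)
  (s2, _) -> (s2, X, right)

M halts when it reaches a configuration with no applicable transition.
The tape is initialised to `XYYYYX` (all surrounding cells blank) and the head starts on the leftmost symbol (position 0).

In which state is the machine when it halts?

s0

s0 | [X]YYYYX_   read X → write _, move right, go to s0
s0 | _[Y]YYYX_   read Y → write Y, move left, go to s2
s2 | [_]YYYYX_   read _ → write X, move right, go to s2
s2 | X[Y]YYYX_   read Y → write X, move left, go to s2
s2 | [X]XYYYX_   read X → write _, move right, go to s0
s0 | _[X]YYYX_   read X → write _, move right, go to s0
s0 | __[Y]YYX_   read Y → write Y, move left, go to s2
s2 | _[_]YYYX_   read _ → write X, move right, go to s2
s2 | _X[Y]YYX_   read Y → write X, move left, go to s2
s2 | _[X]XYYX_   read X → write _, move right, go to s0
s0 | __[X]YYX_   read X → write _, move right, go to s0
s0 | ___[Y]YX_   read Y → write Y, move left, go to s2
s2 | __[_]YYX_   read _ → write X, move right, go to s2
s2 | __X[Y]YX_   read Y → write X, move left, go to s2
s2 | __[X]XYX_   read X → write _, move right, go to s0
s0 | ___[X]YX_   read X → write _, move right, go to s0
s0 | ____[Y]X_   read Y → write Y, move left, go to s2
s2 | ___[_]YX_   read _ → write X, move right, go to s2
s2 | ___X[Y]X_   read Y → write X, move left, go to s2
s2 | ___[X]XX_   read X → write _, move right, go to s0
s0 | ____[X]X_   read X → write _, move right, go to s0
s0 | _____[X]_   read X → write _, move right, go to s0
s0 | ______[_]
No transition is defined for (s0, _); M halts in state s0.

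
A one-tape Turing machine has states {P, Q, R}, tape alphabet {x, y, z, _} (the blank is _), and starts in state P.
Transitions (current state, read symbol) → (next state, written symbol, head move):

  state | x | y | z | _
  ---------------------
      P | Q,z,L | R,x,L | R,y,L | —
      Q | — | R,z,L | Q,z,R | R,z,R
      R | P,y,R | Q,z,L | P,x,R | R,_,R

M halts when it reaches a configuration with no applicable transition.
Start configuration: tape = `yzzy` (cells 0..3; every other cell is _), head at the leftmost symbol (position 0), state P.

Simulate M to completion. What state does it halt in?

Q

state=P head=0 tape=__[y]zzy   (P,y)→(R,x,L)
state=R head=-1 tape=_[_]xzzy   (R,_)→(R,_,R)
state=R head=0 tape=__[x]zzy   (R,x)→(P,y,R)
state=P head=1 tape=__y[z]zy   (P,z)→(R,y,L)
state=R head=0 tape=__[y]yzy   (R,y)→(Q,z,L)
state=Q head=-1 tape=_[_]zyzy   (Q,_)→(R,z,R)
state=R head=0 tape=_z[z]yzy   (R,z)→(P,x,R)
state=P head=1 tape=_zx[y]zy   (P,y)→(R,x,L)
state=R head=0 tape=_z[x]xzy   (R,x)→(P,y,R)
state=P head=1 tape=_zy[x]zy   (P,x)→(Q,z,L)
state=Q head=0 tape=_z[y]zzy   (Q,y)→(R,z,L)
state=R head=-1 tape=_[z]zzzy   (R,z)→(P,x,R)
state=P head=0 tape=_x[z]zzy   (P,z)→(R,y,L)
state=R head=-1 tape=_[x]yzzy   (R,x)→(P,y,R)
state=P head=0 tape=_y[y]zzy   (P,y)→(R,x,L)
state=R head=-1 tape=_[y]xzzy   (R,y)→(Q,z,L)
state=Q head=-2 tape=[_]zxzzy   (Q,_)→(R,z,R)
state=R head=-1 tape=z[z]xzzy   (R,z)→(P,x,R)
state=P head=0 tape=zx[x]zzy   (P,x)→(Q,z,L)
state=Q head=-1 tape=z[x]zzzy
No transition is defined for (Q, x); M halts in state Q.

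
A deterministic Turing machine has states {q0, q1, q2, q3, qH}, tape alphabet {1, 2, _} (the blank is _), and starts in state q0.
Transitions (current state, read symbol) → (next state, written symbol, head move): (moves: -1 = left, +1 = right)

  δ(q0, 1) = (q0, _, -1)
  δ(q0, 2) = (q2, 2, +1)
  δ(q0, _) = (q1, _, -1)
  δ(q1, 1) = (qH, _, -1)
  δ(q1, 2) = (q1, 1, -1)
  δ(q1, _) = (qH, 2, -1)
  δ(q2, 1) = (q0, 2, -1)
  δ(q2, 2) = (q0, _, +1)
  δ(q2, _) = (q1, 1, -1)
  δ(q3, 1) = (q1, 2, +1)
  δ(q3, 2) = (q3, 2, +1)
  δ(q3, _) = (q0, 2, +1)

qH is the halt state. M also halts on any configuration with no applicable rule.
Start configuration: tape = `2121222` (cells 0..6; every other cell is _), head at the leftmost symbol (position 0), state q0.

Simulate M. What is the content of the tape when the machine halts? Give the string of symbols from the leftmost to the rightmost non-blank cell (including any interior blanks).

q0 | [2]121222_   read 2 → write 2, move +1, go to q2
q2 | 2[1]21222_   read 1 → write 2, move -1, go to q0
q0 | [2]221222_   read 2 → write 2, move +1, go to q2
q2 | 2[2]21222_   read 2 → write _, move +1, go to q0
q0 | 2_[2]1222_   read 2 → write 2, move +1, go to q2
q2 | 2_2[1]222_   read 1 → write 2, move -1, go to q0
q0 | 2_[2]2222_   read 2 → write 2, move +1, go to q2
q2 | 2_2[2]222_   read 2 → write _, move +1, go to q0
q0 | 2_2_[2]22_   read 2 → write 2, move +1, go to q2
q2 | 2_2_2[2]2_   read 2 → write _, move +1, go to q0
q0 | 2_2_2_[2]_   read 2 → write 2, move +1, go to q2
q2 | 2_2_2_2[_]   read _ → write 1, move -1, go to q1
q1 | 2_2_2_[2]1   read 2 → write 1, move -1, go to q1
q1 | 2_2_2[_]11   read _ → write 2, move -1, go to qH
qH | 2_2_[2]211
The non-blank tape span at halt is 2_2_2211.

2_2_2211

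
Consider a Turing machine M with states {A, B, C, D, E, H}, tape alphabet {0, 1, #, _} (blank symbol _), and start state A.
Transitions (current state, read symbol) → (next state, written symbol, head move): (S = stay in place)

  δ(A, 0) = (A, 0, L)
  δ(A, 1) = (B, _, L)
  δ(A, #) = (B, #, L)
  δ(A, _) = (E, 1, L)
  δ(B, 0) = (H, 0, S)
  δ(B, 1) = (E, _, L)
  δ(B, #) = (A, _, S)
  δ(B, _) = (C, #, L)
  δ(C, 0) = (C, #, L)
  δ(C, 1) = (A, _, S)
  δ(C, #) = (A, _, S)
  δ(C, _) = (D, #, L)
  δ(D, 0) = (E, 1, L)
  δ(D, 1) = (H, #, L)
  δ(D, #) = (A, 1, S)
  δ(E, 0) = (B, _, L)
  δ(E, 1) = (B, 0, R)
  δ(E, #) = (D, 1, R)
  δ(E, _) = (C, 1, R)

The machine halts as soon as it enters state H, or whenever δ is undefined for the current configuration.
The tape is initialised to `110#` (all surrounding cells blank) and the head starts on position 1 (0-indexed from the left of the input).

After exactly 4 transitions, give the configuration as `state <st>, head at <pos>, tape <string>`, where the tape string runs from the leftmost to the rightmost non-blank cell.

A | _1[1]0#   read 1 → write _, move L, go to B
B | _[1]_0#   read 1 → write _, move L, go to E
E | [_]__0#   read _ → write 1, move R, go to C
C | 1[_]_0#   read _ → write #, move L, go to D
D | [1]#_0#
After 4 steps: state D, head at -1, tape 1#_0#.

state D, head at -1, tape 1#_0#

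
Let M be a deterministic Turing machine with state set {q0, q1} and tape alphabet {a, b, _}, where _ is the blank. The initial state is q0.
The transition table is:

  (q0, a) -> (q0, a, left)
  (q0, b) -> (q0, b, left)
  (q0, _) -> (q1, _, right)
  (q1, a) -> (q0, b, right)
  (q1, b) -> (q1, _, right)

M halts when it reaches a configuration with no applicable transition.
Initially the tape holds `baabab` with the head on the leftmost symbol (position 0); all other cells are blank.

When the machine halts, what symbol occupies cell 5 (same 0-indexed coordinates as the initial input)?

_

q0 | _[b]aabab_   read b → write b, move left, go to q0
q0 | [_]baabab_   read _ → write _, move right, go to q1
q1 | _[b]aabab_   read b → write _, move right, go to q1
q1 | __[a]abab_   read a → write b, move right, go to q0
q0 | __b[a]bab_   read a → write a, move left, go to q0
q0 | __[b]abab_   read b → write b, move left, go to q0
q0 | _[_]babab_   read _ → write _, move right, go to q1
q1 | __[b]abab_   read b → write _, move right, go to q1
q1 | ___[a]bab_   read a → write b, move right, go to q0
q0 | ___b[b]ab_   read b → write b, move left, go to q0
q0 | ___[b]bab_   read b → write b, move left, go to q0
q0 | __[_]bbab_   read _ → write _, move right, go to q1
q1 | ___[b]bab_   read b → write _, move right, go to q1
q1 | ____[b]ab_   read b → write _, move right, go to q1
q1 | _____[a]b_   read a → write b, move right, go to q0
q0 | _____b[b]_   read b → write b, move left, go to q0
q0 | _____[b]b_   read b → write b, move left, go to q0
q0 | ____[_]bb_   read _ → write _, move right, go to q1
q1 | _____[b]b_   read b → write _, move right, go to q1
q1 | ______[b]_   read b → write _, move right, go to q1
q1 | _______[_]
Cell 5 holds _ when M halts.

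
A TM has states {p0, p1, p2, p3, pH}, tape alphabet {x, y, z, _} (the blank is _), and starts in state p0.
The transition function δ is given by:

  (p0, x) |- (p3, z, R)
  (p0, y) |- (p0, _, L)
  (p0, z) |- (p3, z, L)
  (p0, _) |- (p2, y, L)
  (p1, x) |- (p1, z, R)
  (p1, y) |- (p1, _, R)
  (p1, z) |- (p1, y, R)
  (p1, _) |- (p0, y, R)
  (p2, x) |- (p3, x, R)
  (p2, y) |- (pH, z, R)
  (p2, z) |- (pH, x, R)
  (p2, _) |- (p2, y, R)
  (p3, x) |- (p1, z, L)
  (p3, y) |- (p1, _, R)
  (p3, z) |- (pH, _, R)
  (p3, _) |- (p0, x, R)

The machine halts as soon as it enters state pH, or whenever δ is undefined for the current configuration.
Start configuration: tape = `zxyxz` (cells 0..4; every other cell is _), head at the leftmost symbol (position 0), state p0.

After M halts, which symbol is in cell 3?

z

p0 | __[z]xyxz__   read z → write z, move L, go to p3
p3 | _[_]zxyxz__   read _ → write x, move R, go to p0
p0 | _x[z]xyxz__   read z → write z, move L, go to p3
p3 | _[x]zxyxz__   read x → write z, move L, go to p1
p1 | [_]zzxyxz__   read _ → write y, move R, go to p0
p0 | y[z]zxyxz__   read z → write z, move L, go to p3
p3 | [y]zzxyxz__   read y → write _, move R, go to p1
p1 | _[z]zxyxz__   read z → write y, move R, go to p1
p1 | _y[z]xyxz__   read z → write y, move R, go to p1
p1 | _yy[x]yxz__   read x → write z, move R, go to p1
p1 | _yyz[y]xz__   read y → write _, move R, go to p1
p1 | _yyz_[x]z__   read x → write z, move R, go to p1
p1 | _yyz_z[z]__   read z → write y, move R, go to p1
p1 | _yyz_zy[_]_   read _ → write y, move R, go to p0
p0 | _yyz_zyy[_]   read _ → write y, move L, go to p2
p2 | _yyz_zy[y]y   read y → write z, move R, go to pH
pH | _yyz_zyz[y]
Cell 3 holds z when M halts.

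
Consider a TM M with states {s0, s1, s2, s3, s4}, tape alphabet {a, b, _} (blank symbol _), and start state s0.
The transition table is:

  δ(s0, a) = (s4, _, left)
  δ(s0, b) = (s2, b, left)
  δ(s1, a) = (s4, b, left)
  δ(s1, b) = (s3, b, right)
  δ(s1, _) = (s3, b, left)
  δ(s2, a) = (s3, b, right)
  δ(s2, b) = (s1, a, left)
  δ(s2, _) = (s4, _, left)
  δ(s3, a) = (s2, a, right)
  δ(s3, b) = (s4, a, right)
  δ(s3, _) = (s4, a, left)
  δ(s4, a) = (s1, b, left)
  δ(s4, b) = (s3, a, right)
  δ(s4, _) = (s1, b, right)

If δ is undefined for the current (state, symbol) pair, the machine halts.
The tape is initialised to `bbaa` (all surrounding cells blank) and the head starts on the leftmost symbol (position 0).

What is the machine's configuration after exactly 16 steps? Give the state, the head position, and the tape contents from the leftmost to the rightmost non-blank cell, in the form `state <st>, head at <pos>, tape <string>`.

state s4, head at 2, tape aaaaabb

state=s0 head=0 tape=__[b]baa__   (s0,b)→(s2,b,left)
state=s2 head=-1 tape=_[_]bbaa__   (s2,_)→(s4,_,left)
state=s4 head=-2 tape=[_]_bbaa__   (s4,_)→(s1,b,right)
state=s1 head=-1 tape=b[_]bbaa__   (s1,_)→(s3,b,left)
state=s3 head=-2 tape=[b]bbbaa__   (s3,b)→(s4,a,right)
state=s4 head=-1 tape=a[b]bbaa__   (s4,b)→(s3,a,right)
state=s3 head=0 tape=aa[b]baa__   (s3,b)→(s4,a,right)
state=s4 head=1 tape=aaa[b]aa__   (s4,b)→(s3,a,right)
state=s3 head=2 tape=aaaa[a]a__   (s3,a)→(s2,a,right)
state=s2 head=3 tape=aaaaa[a]__   (s2,a)→(s3,b,right)
state=s3 head=4 tape=aaaaab[_]_   (s3,_)→(s4,a,left)
state=s4 head=3 tape=aaaaa[b]a_   (s4,b)→(s3,a,right)
state=s3 head=4 tape=aaaaaa[a]_   (s3,a)→(s2,a,right)
state=s2 head=5 tape=aaaaaaa[_]   (s2,_)→(s4,_,left)
state=s4 head=4 tape=aaaaaa[a]_   (s4,a)→(s1,b,left)
state=s1 head=3 tape=aaaaa[a]b_   (s1,a)→(s4,b,left)
state=s4 head=2 tape=aaaa[a]bb_
After 16 steps: state s4, head at 2, tape aaaaabb.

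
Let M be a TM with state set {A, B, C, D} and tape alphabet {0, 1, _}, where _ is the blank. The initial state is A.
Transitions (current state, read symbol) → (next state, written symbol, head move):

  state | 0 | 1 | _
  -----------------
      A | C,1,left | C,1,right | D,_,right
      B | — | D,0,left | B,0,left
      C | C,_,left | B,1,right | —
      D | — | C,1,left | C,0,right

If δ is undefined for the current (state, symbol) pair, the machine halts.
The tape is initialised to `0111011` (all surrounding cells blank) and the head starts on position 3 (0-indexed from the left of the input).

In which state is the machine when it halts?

state=A head=3 tape=_011[1]011   (A,1)→(C,1,right)
state=C head=4 tape=_0111[0]11   (C,0)→(C,_,left)
state=C head=3 tape=_011[1]_11   (C,1)→(B,1,right)
state=B head=4 tape=_0111[_]11   (B,_)→(B,0,left)
state=B head=3 tape=_011[1]011   (B,1)→(D,0,left)
state=D head=2 tape=_01[1]0011   (D,1)→(C,1,left)
state=C head=1 tape=_0[1]10011   (C,1)→(B,1,right)
state=B head=2 tape=_01[1]0011   (B,1)→(D,0,left)
state=D head=1 tape=_0[1]00011   (D,1)→(C,1,left)
state=C head=0 tape=_[0]100011   (C,0)→(C,_,left)
state=C head=-1 tape=[_]_100011
No transition is defined for (C, _); M halts in state C.

C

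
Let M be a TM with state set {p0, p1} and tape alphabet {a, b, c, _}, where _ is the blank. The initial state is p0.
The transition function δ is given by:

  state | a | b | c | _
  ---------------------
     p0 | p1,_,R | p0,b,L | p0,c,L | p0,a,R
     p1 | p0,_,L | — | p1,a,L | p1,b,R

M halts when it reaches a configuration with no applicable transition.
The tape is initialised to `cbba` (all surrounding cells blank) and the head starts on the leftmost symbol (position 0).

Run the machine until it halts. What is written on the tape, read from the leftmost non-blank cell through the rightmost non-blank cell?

b_bba

p0 | __[c]bba   read c → write c, move L, go to p0
p0 | _[_]cbba   read _ → write a, move R, go to p0
p0 | _a[c]bba   read c → write c, move L, go to p0
p0 | _[a]cbba   read a → write _, move R, go to p1
p1 | __[c]bba   read c → write a, move L, go to p1
p1 | _[_]abba   read _ → write b, move R, go to p1
p1 | _b[a]bba   read a → write _, move L, go to p0
p0 | _[b]_bba   read b → write b, move L, go to p0
p0 | [_]b_bba   read _ → write a, move R, go to p0
p0 | a[b]_bba   read b → write b, move L, go to p0
p0 | [a]b_bba   read a → write _, move R, go to p1
p1 | _[b]_bba
The non-blank tape span at halt is b_bba.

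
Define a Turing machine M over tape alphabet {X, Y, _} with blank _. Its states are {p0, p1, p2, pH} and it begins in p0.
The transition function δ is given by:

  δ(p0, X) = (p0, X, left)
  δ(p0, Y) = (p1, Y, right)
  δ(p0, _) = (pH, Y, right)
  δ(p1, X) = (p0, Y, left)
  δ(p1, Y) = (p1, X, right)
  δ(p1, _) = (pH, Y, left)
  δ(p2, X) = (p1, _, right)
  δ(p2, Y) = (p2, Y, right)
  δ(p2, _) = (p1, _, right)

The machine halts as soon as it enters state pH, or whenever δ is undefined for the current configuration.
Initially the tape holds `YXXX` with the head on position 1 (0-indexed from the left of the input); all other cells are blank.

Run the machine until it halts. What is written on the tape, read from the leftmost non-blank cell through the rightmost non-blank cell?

YXXXY

state=p0 head=1 tape=Y[X]XX_   (p0,X)→(p0,X,left)
state=p0 head=0 tape=[Y]XXX_   (p0,Y)→(p1,Y,right)
state=p1 head=1 tape=Y[X]XX_   (p1,X)→(p0,Y,left)
state=p0 head=0 tape=[Y]YXX_   (p0,Y)→(p1,Y,right)
state=p1 head=1 tape=Y[Y]XX_   (p1,Y)→(p1,X,right)
state=p1 head=2 tape=YX[X]X_   (p1,X)→(p0,Y,left)
state=p0 head=1 tape=Y[X]YX_   (p0,X)→(p0,X,left)
state=p0 head=0 tape=[Y]XYX_   (p0,Y)→(p1,Y,right)
state=p1 head=1 tape=Y[X]YX_   (p1,X)→(p0,Y,left)
state=p0 head=0 tape=[Y]YYX_   (p0,Y)→(p1,Y,right)
state=p1 head=1 tape=Y[Y]YX_   (p1,Y)→(p1,X,right)
state=p1 head=2 tape=YX[Y]X_   (p1,Y)→(p1,X,right)
state=p1 head=3 tape=YXX[X]_   (p1,X)→(p0,Y,left)
state=p0 head=2 tape=YX[X]Y_   (p0,X)→(p0,X,left)
state=p0 head=1 tape=Y[X]XY_   (p0,X)→(p0,X,left)
state=p0 head=0 tape=[Y]XXY_   (p0,Y)→(p1,Y,right)
state=p1 head=1 tape=Y[X]XY_   (p1,X)→(p0,Y,left)
state=p0 head=0 tape=[Y]YXY_   (p0,Y)→(p1,Y,right)
state=p1 head=1 tape=Y[Y]XY_   (p1,Y)→(p1,X,right)
state=p1 head=2 tape=YX[X]Y_   (p1,X)→(p0,Y,left)
state=p0 head=1 tape=Y[X]YY_   (p0,X)→(p0,X,left)
state=p0 head=0 tape=[Y]XYY_   (p0,Y)→(p1,Y,right)
state=p1 head=1 tape=Y[X]YY_   (p1,X)→(p0,Y,left)
state=p0 head=0 tape=[Y]YYY_   (p0,Y)→(p1,Y,right)
state=p1 head=1 tape=Y[Y]YY_   (p1,Y)→(p1,X,right)
state=p1 head=2 tape=YX[Y]Y_   (p1,Y)→(p1,X,right)
state=p1 head=3 tape=YXX[Y]_   (p1,Y)→(p1,X,right)
state=p1 head=4 tape=YXXX[_]   (p1,_)→(pH,Y,left)
state=pH head=3 tape=YXX[X]Y
The non-blank tape span at halt is YXXXY.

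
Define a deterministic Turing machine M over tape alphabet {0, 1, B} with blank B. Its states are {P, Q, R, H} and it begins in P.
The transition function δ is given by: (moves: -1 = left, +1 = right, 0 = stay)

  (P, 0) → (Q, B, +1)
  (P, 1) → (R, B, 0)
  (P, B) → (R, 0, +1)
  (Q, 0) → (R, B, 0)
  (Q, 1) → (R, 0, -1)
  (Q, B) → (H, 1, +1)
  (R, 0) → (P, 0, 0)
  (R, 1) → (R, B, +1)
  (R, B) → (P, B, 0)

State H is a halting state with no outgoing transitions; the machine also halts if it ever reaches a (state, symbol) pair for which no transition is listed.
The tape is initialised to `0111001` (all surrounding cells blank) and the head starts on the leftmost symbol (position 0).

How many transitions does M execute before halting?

P | [0]111001BB   read 0 → write B, move +1, go to Q
Q | B[1]11001BB   read 1 → write 0, move -1, go to R
R | [B]011001BB   read B → write B, move 0, go to P
P | [B]011001BB   read B → write 0, move +1, go to R
R | 0[0]11001BB   read 0 → write 0, move 0, go to P
P | 0[0]11001BB   read 0 → write B, move +1, go to Q
Q | 0B[1]1001BB   read 1 → write 0, move -1, go to R
R | 0[B]01001BB   read B → write B, move 0, go to P
P | 0[B]01001BB   read B → write 0, move +1, go to R
R | 00[0]1001BB   read 0 → write 0, move 0, go to P
P | 00[0]1001BB   read 0 → write B, move +1, go to Q
Q | 00B[1]001BB   read 1 → write 0, move -1, go to R
R | 00[B]0001BB   read B → write B, move 0, go to P
P | 00[B]0001BB   read B → write 0, move +1, go to R
R | 000[0]001BB   read 0 → write 0, move 0, go to P
P | 000[0]001BB   read 0 → write B, move +1, go to Q
Q | 000B[0]01BB   read 0 → write B, move 0, go to R
R | 000B[B]01BB   read B → write B, move 0, go to P
P | 000B[B]01BB   read B → write 0, move +1, go to R
R | 000B0[0]1BB   read 0 → write 0, move 0, go to P
P | 000B0[0]1BB   read 0 → write B, move +1, go to Q
Q | 000B0B[1]BB   read 1 → write 0, move -1, go to R
R | 000B0[B]0BB   read B → write B, move 0, go to P
P | 000B0[B]0BB   read B → write 0, move +1, go to R
R | 000B00[0]BB   read 0 → write 0, move 0, go to P
P | 000B00[0]BB   read 0 → write B, move +1, go to Q
Q | 000B00B[B]B   read B → write 1, move +1, go to H
H | 000B00B1[B]
M halts after 27 transitions.

27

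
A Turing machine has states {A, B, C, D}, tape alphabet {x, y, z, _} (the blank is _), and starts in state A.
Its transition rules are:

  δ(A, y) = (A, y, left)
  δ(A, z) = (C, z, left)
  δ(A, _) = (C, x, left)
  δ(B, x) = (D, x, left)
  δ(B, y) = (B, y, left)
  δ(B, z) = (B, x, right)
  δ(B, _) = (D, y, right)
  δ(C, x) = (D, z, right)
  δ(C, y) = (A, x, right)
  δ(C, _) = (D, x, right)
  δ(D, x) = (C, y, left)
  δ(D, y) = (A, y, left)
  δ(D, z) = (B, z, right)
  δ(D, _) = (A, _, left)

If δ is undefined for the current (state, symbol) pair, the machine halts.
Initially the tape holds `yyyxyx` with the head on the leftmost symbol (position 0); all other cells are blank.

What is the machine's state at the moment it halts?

A | ____[y]yyxyx   read y → write y, move left, go to A
A | ___[_]yyyxyx   read _ → write x, move left, go to C
C | __[_]xyyyxyx   read _ → write x, move right, go to D
D | __x[x]yyyxyx   read x → write y, move left, go to C
C | __[x]yyyyxyx   read x → write z, move right, go to D
D | __z[y]yyyxyx   read y → write y, move left, go to A
A | __[z]yyyyxyx   read z → write z, move left, go to C
C | _[_]zyyyyxyx   read _ → write x, move right, go to D
D | _x[z]yyyyxyx   read z → write z, move right, go to B
B | _xz[y]yyyxyx   read y → write y, move left, go to B
B | _x[z]yyyyxyx   read z → write x, move right, go to B
B | _xx[y]yyyxyx   read y → write y, move left, go to B
B | _x[x]yyyyxyx   read x → write x, move left, go to D
D | _[x]xyyyyxyx   read x → write y, move left, go to C
C | [_]yxyyyyxyx   read _ → write x, move right, go to D
D | x[y]xyyyyxyx   read y → write y, move left, go to A
A | [x]yxyyyyxyx
No transition is defined for (A, x); M halts in state A.

A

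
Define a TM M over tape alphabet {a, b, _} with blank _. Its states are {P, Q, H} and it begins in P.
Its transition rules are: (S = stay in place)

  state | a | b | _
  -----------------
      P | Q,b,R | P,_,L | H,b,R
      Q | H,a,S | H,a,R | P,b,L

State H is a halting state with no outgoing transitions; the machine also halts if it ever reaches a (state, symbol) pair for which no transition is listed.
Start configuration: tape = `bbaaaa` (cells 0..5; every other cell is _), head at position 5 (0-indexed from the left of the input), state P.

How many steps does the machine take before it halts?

15

P | _bbaaa[a]_   read a → write b, move R, go to Q
Q | _bbaaab[_]   read _ → write b, move L, go to P
P | _bbaaa[b]b   read b → write _, move L, go to P
P | _bbaa[a]_b   read a → write b, move R, go to Q
Q | _bbaab[_]b   read _ → write b, move L, go to P
P | _bbaa[b]bb   read b → write _, move L, go to P
P | _bba[a]_bb   read a → write b, move R, go to Q
Q | _bbab[_]bb   read _ → write b, move L, go to P
P | _bba[b]bbb   read b → write _, move L, go to P
P | _bb[a]_bbb   read a → write b, move R, go to Q
Q | _bbb[_]bbb   read _ → write b, move L, go to P
P | _bb[b]bbbb   read b → write _, move L, go to P
P | _b[b]_bbbb   read b → write _, move L, go to P
P | _[b]__bbbb   read b → write _, move L, go to P
P | [_]___bbbb   read _ → write b, move R, go to H
H | b[_]__bbbb
M halts after 15 transitions.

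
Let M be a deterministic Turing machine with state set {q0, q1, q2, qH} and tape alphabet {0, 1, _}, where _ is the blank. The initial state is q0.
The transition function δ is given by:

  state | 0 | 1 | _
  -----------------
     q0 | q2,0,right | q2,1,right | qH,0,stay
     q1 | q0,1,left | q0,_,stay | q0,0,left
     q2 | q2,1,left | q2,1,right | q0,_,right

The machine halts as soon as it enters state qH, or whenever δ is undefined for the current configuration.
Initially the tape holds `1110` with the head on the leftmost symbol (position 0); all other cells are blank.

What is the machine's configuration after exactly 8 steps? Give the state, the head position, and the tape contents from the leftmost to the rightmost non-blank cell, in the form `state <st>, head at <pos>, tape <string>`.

q0 | [1]110__   read 1 → write 1, move right, go to q2
q2 | 1[1]10__   read 1 → write 1, move right, go to q2
q2 | 11[1]0__   read 1 → write 1, move right, go to q2
q2 | 111[0]__   read 0 → write 1, move left, go to q2
q2 | 11[1]1__   read 1 → write 1, move right, go to q2
q2 | 111[1]__   read 1 → write 1, move right, go to q2
q2 | 1111[_]_   read _ → write _, move right, go to q0
q0 | 1111_[_]   read _ → write 0, move stay, go to qH
qH | 1111_[0]
After 8 steps: state qH, head at 5, tape 1111_0.

state qH, head at 5, tape 1111_0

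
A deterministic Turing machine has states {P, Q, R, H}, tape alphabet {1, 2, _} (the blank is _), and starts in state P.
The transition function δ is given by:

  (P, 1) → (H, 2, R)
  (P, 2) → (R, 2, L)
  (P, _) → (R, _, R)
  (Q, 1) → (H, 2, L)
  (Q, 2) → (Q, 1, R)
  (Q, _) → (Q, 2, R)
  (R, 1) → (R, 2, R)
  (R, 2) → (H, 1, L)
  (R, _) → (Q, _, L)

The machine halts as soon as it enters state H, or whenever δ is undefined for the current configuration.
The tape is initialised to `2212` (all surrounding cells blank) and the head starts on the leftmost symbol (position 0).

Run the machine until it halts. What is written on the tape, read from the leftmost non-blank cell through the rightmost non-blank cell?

221122

P | __[2]212   read 2 → write 2, move L, go to R
R | _[_]2212   read _ → write _, move L, go to Q
Q | [_]_2212   read _ → write 2, move R, go to Q
Q | 2[_]2212   read _ → write 2, move R, go to Q
Q | 22[2]212   read 2 → write 1, move R, go to Q
Q | 221[2]12   read 2 → write 1, move R, go to Q
Q | 2211[1]2   read 1 → write 2, move L, go to H
H | 221[1]22
The non-blank tape span at halt is 221122.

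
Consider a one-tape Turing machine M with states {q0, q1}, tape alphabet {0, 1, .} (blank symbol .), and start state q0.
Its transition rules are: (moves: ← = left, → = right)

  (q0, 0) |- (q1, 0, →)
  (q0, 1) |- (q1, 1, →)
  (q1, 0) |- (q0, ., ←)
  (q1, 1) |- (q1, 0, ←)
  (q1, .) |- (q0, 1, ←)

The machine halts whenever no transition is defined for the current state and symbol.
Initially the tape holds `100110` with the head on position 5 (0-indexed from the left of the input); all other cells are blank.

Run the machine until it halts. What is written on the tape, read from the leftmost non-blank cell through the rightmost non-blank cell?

10000000

q0 | ..10011[0].   read 0 → write 0, move →, go to q1
q1 | ..100110[.]   read . → write 1, move ←, go to q0
q0 | ..10011[0]1   read 0 → write 0, move →, go to q1
q1 | ..100110[1]   read 1 → write 0, move ←, go to q1
q1 | ..10011[0]0   read 0 → write ., move ←, go to q0
q0 | ..1001[1].0   read 1 → write 1, move →, go to q1
q1 | ..10011[.]0   read . → write 1, move ←, go to q0
q0 | ..1001[1]10   read 1 → write 1, move →, go to q1
q1 | ..10011[1]0   read 1 → write 0, move ←, go to q1
q1 | ..1001[1]00   read 1 → write 0, move ←, go to q1
q1 | ..100[1]000   read 1 → write 0, move ←, go to q1
q1 | ..10[0]0000   read 0 → write ., move ←, go to q0
q0 | ..1[0].0000   read 0 → write 0, move →, go to q1
q1 | ..10[.]0000   read . → write 1, move ←, go to q0
q0 | ..1[0]10000   read 0 → write 0, move →, go to q1
q1 | ..10[1]0000   read 1 → write 0, move ←, go to q1
q1 | ..1[0]00000   read 0 → write ., move ←, go to q0
q0 | ..[1].00000   read 1 → write 1, move →, go to q1
q1 | ..1[.]00000   read . → write 1, move ←, go to q0
q0 | ..[1]100000   read 1 → write 1, move →, go to q1
q1 | ..1[1]00000   read 1 → write 0, move ←, go to q1
q1 | ..[1]000000   read 1 → write 0, move ←, go to q1
q1 | .[.]0000000   read . → write 1, move ←, go to q0
q0 | [.]10000000
The non-blank tape span at halt is 10000000.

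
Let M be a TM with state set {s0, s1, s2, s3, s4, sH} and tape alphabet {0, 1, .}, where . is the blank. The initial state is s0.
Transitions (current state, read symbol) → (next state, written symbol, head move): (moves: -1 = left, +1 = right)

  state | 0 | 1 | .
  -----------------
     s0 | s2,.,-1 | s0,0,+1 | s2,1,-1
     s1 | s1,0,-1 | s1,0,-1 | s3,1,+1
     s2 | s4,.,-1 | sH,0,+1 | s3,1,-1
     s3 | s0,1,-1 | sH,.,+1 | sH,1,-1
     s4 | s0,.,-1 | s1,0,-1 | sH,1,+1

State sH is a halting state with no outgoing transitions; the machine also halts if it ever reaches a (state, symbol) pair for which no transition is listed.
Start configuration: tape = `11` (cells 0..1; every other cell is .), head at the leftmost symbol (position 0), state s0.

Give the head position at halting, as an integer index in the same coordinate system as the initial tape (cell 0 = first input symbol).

-4

state=s0 head=0 tape=....[1]1.   (s0,1)→(s0,0,+1)
state=s0 head=1 tape=....0[1].   (s0,1)→(s0,0,+1)
state=s0 head=2 tape=....00[.]   (s0,.)→(s2,1,-1)
state=s2 head=1 tape=....0[0]1   (s2,0)→(s4,.,-1)
state=s4 head=0 tape=....[0].1   (s4,0)→(s0,.,-1)
state=s0 head=-1 tape=...[.]..1   (s0,.)→(s2,1,-1)
state=s2 head=-2 tape=..[.]1..1   (s2,.)→(s3,1,-1)
state=s3 head=-3 tape=.[.]11..1   (s3,.)→(sH,1,-1)
state=sH head=-4 tape=[.]111..1
At halt the head is at cell -4.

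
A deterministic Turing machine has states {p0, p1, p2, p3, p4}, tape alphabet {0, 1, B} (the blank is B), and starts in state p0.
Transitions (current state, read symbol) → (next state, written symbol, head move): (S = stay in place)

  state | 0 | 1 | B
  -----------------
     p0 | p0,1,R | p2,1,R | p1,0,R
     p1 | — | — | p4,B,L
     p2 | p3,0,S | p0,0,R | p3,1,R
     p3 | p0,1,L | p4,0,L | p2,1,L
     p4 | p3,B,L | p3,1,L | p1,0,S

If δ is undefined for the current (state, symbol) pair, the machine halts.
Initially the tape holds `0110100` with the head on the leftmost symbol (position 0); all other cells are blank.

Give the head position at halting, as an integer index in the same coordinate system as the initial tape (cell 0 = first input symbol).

6

state=p0 head=0 tape=[0]110100BB   (p0,0)→(p0,1,R)
state=p0 head=1 tape=1[1]10100BB   (p0,1)→(p2,1,R)
state=p2 head=2 tape=11[1]0100BB   (p2,1)→(p0,0,R)
state=p0 head=3 tape=110[0]100BB   (p0,0)→(p0,1,R)
state=p0 head=4 tape=1101[1]00BB   (p0,1)→(p2,1,R)
state=p2 head=5 tape=11011[0]0BB   (p2,0)→(p3,0,S)
state=p3 head=5 tape=11011[0]0BB   (p3,0)→(p0,1,L)
state=p0 head=4 tape=1101[1]10BB   (p0,1)→(p2,1,R)
state=p2 head=5 tape=11011[1]0BB   (p2,1)→(p0,0,R)
state=p0 head=6 tape=110110[0]BB   (p0,0)→(p0,1,R)
state=p0 head=7 tape=1101101[B]B   (p0,B)→(p1,0,R)
state=p1 head=8 tape=11011010[B]   (p1,B)→(p4,B,L)
state=p4 head=7 tape=1101101[0]B   (p4,0)→(p3,B,L)
state=p3 head=6 tape=110110[1]BB   (p3,1)→(p4,0,L)
state=p4 head=5 tape=11011[0]0BB   (p4,0)→(p3,B,L)
state=p3 head=4 tape=1101[1]B0BB   (p3,1)→(p4,0,L)
state=p4 head=3 tape=110[1]0B0BB   (p4,1)→(p3,1,L)
state=p3 head=2 tape=11[0]10B0BB   (p3,0)→(p0,1,L)
state=p0 head=1 tape=1[1]110B0BB   (p0,1)→(p2,1,R)
state=p2 head=2 tape=11[1]10B0BB   (p2,1)→(p0,0,R)
state=p0 head=3 tape=110[1]0B0BB   (p0,1)→(p2,1,R)
state=p2 head=4 tape=1101[0]B0BB   (p2,0)→(p3,0,S)
state=p3 head=4 tape=1101[0]B0BB   (p3,0)→(p0,1,L)
state=p0 head=3 tape=110[1]1B0BB   (p0,1)→(p2,1,R)
state=p2 head=4 tape=1101[1]B0BB   (p2,1)→(p0,0,R)
state=p0 head=5 tape=11010[B]0BB   (p0,B)→(p1,0,R)
state=p1 head=6 tape=110100[0]BB
At halt the head is at cell 6.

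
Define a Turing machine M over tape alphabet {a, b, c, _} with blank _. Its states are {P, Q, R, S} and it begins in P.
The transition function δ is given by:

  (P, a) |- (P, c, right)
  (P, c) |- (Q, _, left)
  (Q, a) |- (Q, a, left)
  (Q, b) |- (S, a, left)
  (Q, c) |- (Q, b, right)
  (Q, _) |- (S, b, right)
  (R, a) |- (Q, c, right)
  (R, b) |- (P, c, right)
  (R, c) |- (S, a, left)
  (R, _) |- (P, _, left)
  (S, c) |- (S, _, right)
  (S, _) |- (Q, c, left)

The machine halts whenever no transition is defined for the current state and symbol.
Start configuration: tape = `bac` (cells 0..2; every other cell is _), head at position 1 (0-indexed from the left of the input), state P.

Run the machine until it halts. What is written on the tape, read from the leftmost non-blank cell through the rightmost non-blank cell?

bbac

state=P head=1 tape=b[a]c_   (P,a)→(P,c,right)
state=P head=2 tape=bc[c]_   (P,c)→(Q,_,left)
state=Q head=1 tape=b[c]__   (Q,c)→(Q,b,right)
state=Q head=2 tape=bb[_]_   (Q,_)→(S,b,right)
state=S head=3 tape=bbb[_]   (S,_)→(Q,c,left)
state=Q head=2 tape=bb[b]c   (Q,b)→(S,a,left)
state=S head=1 tape=b[b]ac
The non-blank tape span at halt is bbac.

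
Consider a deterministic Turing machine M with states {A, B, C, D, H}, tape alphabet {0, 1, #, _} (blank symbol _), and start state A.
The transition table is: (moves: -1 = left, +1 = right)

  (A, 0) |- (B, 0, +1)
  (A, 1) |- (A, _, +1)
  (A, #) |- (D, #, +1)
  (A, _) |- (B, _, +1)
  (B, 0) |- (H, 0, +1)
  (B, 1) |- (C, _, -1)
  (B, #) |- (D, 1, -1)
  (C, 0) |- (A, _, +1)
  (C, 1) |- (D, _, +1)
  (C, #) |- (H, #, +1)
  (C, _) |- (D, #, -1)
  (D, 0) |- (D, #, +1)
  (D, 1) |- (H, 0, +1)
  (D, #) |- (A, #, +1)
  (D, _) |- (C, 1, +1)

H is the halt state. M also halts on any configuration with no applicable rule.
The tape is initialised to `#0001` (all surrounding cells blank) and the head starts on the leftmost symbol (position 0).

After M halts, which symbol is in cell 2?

#

A | [#]0001_   read # → write #, move +1, go to D
D | #[0]001_   read 0 → write #, move +1, go to D
D | ##[0]01_   read 0 → write #, move +1, go to D
D | ###[0]1_   read 0 → write #, move +1, go to D
D | ####[1]_   read 1 → write 0, move +1, go to H
H | ####0[_]
Cell 2 holds # when M halts.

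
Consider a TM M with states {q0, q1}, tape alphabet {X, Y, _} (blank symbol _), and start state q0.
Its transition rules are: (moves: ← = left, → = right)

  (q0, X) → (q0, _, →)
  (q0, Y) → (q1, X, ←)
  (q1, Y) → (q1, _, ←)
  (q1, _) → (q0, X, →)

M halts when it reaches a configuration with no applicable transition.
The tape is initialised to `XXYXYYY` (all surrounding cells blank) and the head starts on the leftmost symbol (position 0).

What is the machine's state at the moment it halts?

q0

state=q0 head=0 tape=[X]XYXYYY_   (q0,X)→(q0,_,→)
state=q0 head=1 tape=_[X]YXYYY_   (q0,X)→(q0,_,→)
state=q0 head=2 tape=__[Y]XYYY_   (q0,Y)→(q1,X,←)
state=q1 head=1 tape=_[_]XXYYY_   (q1,_)→(q0,X,→)
state=q0 head=2 tape=_X[X]XYYY_   (q0,X)→(q0,_,→)
state=q0 head=3 tape=_X_[X]YYY_   (q0,X)→(q0,_,→)
state=q0 head=4 tape=_X__[Y]YY_   (q0,Y)→(q1,X,←)
state=q1 head=3 tape=_X_[_]XYY_   (q1,_)→(q0,X,→)
state=q0 head=4 tape=_X_X[X]YY_   (q0,X)→(q0,_,→)
state=q0 head=5 tape=_X_X_[Y]Y_   (q0,Y)→(q1,X,←)
state=q1 head=4 tape=_X_X[_]XY_   (q1,_)→(q0,X,→)
state=q0 head=5 tape=_X_XX[X]Y_   (q0,X)→(q0,_,→)
state=q0 head=6 tape=_X_XX_[Y]_   (q0,Y)→(q1,X,←)
state=q1 head=5 tape=_X_XX[_]X_   (q1,_)→(q0,X,→)
state=q0 head=6 tape=_X_XXX[X]_   (q0,X)→(q0,_,→)
state=q0 head=7 tape=_X_XXX_[_]
No transition is defined for (q0, _); M halts in state q0.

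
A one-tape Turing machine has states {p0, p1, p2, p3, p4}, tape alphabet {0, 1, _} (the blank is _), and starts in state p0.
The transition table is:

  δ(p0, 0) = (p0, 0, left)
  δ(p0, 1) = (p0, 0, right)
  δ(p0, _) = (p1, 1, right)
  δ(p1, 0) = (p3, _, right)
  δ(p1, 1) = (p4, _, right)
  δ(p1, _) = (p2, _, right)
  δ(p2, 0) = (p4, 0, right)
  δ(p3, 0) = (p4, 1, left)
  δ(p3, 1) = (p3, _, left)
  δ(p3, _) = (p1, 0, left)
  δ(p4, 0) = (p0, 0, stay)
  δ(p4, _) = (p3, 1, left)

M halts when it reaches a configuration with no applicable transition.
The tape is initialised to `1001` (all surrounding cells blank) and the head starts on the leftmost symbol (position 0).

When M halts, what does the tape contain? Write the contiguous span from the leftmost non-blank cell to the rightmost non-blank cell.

01111101

state=p0 head=0 tape=_____[1]001   (p0,1)→(p0,0,right)
state=p0 head=1 tape=_____0[0]01   (p0,0)→(p0,0,left)
state=p0 head=0 tape=_____[0]001   (p0,0)→(p0,0,left)
state=p0 head=-1 tape=____[_]0001   (p0,_)→(p1,1,right)
state=p1 head=0 tape=____1[0]001   (p1,0)→(p3,_,right)
state=p3 head=1 tape=____1_[0]01   (p3,0)→(p4,1,left)
state=p4 head=0 tape=____1[_]101   (p4,_)→(p3,1,left)
state=p3 head=-1 tape=____[1]1101   (p3,1)→(p3,_,left)
state=p3 head=-2 tape=___[_]_1101   (p3,_)→(p1,0,left)
state=p1 head=-3 tape=__[_]0_1101   (p1,_)→(p2,_,right)
state=p2 head=-2 tape=___[0]_1101   (p2,0)→(p4,0,right)
state=p4 head=-1 tape=___0[_]1101   (p4,_)→(p3,1,left)
state=p3 head=-2 tape=___[0]11101   (p3,0)→(p4,1,left)
state=p4 head=-3 tape=__[_]111101   (p4,_)→(p3,1,left)
state=p3 head=-4 tape=_[_]1111101   (p3,_)→(p1,0,left)
state=p1 head=-5 tape=[_]01111101   (p1,_)→(p2,_,right)
state=p2 head=-4 tape=_[0]1111101   (p2,0)→(p4,0,right)
state=p4 head=-3 tape=_0[1]111101
The non-blank tape span at halt is 01111101.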